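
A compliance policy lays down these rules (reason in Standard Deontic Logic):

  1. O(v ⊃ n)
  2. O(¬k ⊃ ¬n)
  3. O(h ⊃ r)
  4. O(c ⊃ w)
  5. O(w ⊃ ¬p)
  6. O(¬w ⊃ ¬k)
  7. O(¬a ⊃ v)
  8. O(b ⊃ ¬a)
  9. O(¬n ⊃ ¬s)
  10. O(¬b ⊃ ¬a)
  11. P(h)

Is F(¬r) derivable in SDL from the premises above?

Premise 3 is O(h ⊃ r), but O(h) is not derivable from the premises (the permission P(h) asserts only ¬O(¬h), not O(h)), so it does not yield O(r).
No other premise forces O(r). An ideal world satisfying every premise can still have ¬r true, so F(¬r) is not derivable.

No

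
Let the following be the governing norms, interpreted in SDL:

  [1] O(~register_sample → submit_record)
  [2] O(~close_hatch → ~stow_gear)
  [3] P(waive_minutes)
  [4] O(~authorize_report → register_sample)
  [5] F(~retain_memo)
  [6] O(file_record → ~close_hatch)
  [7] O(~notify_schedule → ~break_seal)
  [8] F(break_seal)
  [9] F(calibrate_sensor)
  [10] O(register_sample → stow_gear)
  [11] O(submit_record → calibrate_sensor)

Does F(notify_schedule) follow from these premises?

Premise 7 is O(~notify_schedule → ~break_seal); even if O(~break_seal) held, inferring O(~notify_schedule) would be affirming the consequent — invalid.
No other premise forces O(~notify_schedule). An ideal world satisfying every premise can still have notify_schedule true, so F(notify_schedule) is not derivable.

No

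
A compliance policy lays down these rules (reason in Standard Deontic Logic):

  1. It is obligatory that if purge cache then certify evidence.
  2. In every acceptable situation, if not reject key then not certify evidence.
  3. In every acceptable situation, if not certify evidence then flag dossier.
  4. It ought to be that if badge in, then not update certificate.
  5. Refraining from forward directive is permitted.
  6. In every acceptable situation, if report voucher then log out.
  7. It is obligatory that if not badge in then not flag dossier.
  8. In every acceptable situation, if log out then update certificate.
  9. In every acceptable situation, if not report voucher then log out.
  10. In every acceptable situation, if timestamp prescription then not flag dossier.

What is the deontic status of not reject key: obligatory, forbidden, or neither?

By case analysis on report_voucher: premise 6 gives O(report_voucher → log_out) and premise 9 gives O(¬report_voucher → log_out), so O(log_out) either way.
Premise 8 is O(log_out → update_certificate); since O(log_out), deontic closure gives O(update_certificate).
Premise 4 is O(badge_in → ¬update_certificate); contrapositively O(update_certificate → ¬badge_in). Since O(update_certificate) holds, K gives O(¬badge_in).
With premise 7, O(¬badge_in → ¬flag_dossier), the K-axiom yields O(¬flag_dossier).
The contrapositive of premise 3 (O(¬certify_evidence → flag_dossier)) is O(¬flag_dossier → certify_evidence), and O(¬flag_dossier) is already established, so O(certify_evidence).
Premise 2, O(¬reject_key → ¬certify_evidence), contraposes to O(certify_evidence → reject_key); with O(certify_evidence) we get O(reject_key).
Premises 1, 5, 10 do not contribute to this derivation.
Thus O(reject_key), which is F(¬reject_key): ¬reject_key is forbidden.

Forbidden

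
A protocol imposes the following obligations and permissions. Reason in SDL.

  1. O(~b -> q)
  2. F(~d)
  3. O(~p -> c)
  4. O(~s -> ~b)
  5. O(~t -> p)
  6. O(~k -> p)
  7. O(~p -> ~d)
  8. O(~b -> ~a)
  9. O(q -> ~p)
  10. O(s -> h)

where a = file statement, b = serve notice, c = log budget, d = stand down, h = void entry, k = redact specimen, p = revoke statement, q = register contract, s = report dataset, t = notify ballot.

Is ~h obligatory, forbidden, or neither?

Forbidden

Premise 2, F(~d), is equivalent to O(d).
The contrapositive of premise 7 (O(~p -> ~d)) is O(d -> p), and O(d) is already established, so O(p).
Premise 9, O(q -> ~p), contraposes to O(p -> ~q); with O(p) we get O(~q).
Premise 1, O(~b -> q), contraposes to O(~q -> b); with O(~q) we get O(b).
Premise 4, O(~s -> ~b), contraposes to O(b -> s); with O(b) we get O(s).
From O(s) and premise 10, O(s -> h), we obtain O(h).
Premises 3, 5, 6, 8 do not contribute to this derivation.
Thus O(h), which is F(~h): ~h is forbidden.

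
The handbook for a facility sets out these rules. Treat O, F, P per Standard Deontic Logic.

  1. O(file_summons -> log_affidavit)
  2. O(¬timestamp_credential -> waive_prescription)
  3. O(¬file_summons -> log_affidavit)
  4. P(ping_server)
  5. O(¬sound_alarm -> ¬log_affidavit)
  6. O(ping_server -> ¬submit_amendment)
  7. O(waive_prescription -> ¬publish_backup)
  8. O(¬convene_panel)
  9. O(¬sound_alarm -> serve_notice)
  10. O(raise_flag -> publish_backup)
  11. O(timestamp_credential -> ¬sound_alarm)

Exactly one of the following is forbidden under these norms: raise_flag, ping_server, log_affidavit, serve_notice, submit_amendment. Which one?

raise_flag

Premises 3 and 1 are O(¬file_summons -> log_affidavit) and O(file_summons -> log_affidavit); every ideal world satisfies ¬file_summons or file_summons, so in either case log_affidavit holds — hence O(log_affidavit).
The contrapositive of premise 5 (O(¬sound_alarm -> ¬log_affidavit)) is O(log_affidavit -> sound_alarm), and O(log_affidavit) is already established, so O(sound_alarm).
Premise 11 is O(timestamp_credential -> ¬sound_alarm); contrapositively O(sound_alarm -> ¬timestamp_credential). Since O(sound_alarm) holds, K gives O(¬timestamp_credential).
Premise 2 is O(¬timestamp_credential -> waive_prescription); since O(¬timestamp_credential), deontic closure gives O(waive_prescription).
Premise 7 is O(waive_prescription -> ¬publish_backup); since O(waive_prescription), deontic closure gives O(¬publish_backup).
Premise 10 is O(raise_flag -> publish_backup); contrapositively O(¬publish_backup -> ¬raise_flag). Since O(¬publish_backup) holds, K gives O(¬raise_flag).
So O(¬raise_flag) holds, i.e. raise_flag is forbidden. None of the other listed options is forbidden under the premises.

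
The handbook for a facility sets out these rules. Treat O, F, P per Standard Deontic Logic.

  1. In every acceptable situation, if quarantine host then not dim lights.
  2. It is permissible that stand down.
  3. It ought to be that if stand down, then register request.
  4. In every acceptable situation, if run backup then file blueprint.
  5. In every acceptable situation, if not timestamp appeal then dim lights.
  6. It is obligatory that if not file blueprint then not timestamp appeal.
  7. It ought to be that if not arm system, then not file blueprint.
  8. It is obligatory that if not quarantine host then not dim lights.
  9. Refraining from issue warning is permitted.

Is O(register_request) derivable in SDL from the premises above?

No

Premise 3 is O(stand_down → register_request), but O(stand_down) is not derivable from the premises (the permission P(stand_down) asserts only ¬O(¬stand_down), not O(stand_down)), so it does not yield O(register_request).
No other premise forces O(register_request). An ideal world satisfying every premise can still have register_request false, so O(register_request) is not derivable.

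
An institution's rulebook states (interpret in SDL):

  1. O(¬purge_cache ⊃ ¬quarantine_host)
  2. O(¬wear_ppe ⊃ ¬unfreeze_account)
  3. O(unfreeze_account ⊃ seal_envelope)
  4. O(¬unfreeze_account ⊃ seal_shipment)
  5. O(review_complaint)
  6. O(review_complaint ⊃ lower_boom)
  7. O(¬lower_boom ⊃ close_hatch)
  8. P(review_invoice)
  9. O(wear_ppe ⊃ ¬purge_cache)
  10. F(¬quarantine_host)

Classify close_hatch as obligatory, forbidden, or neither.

Neither

Premise 7 is O(¬lower_boom ⊃ close_hatch), but O(¬lower_boom) is not derivable from the premises, so it does not yield O(close_hatch).
No premise or chain of K-axiom applications forces O(close_hatch), and none forces O(¬close_hatch). So close_hatch is neither obligatory nor forbidden under these norms.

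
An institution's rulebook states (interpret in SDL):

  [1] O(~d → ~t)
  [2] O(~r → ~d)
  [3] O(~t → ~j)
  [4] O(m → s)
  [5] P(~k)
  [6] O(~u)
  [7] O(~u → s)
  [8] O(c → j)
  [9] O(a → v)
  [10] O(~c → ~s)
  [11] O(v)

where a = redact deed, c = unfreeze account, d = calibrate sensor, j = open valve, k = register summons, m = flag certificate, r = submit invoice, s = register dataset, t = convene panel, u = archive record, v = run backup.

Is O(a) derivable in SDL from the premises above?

Premise 9 is O(a → v); even if O(v) held, inferring O(a) would be affirming the consequent — invalid.
No other premise forces O(a). An ideal world satisfying every premise can still have a false, so O(a) is not derivable.

No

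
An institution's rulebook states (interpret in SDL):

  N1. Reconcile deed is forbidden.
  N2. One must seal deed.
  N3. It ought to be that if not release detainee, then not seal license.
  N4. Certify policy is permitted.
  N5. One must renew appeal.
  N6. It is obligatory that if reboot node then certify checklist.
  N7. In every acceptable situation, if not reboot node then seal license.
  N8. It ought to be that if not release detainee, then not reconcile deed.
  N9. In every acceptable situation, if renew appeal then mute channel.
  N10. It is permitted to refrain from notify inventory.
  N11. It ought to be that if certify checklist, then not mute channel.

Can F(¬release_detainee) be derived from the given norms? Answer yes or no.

Yes

Premise 5 states O(renew_appeal) outright.
Premise 9 is O(renew_appeal → mute_channel); since O(renew_appeal), deontic closure gives O(mute_channel).
The contrapositive of premise 11 (O(certify_checklist → ¬mute_channel)) is O(mute_channel → ¬certify_checklist), and O(mute_channel) is already established, so O(¬certify_checklist).
The contrapositive of premise 6 (O(reboot_node → certify_checklist)) is O(¬certify_checklist → ¬reboot_node), and O(¬certify_checklist) is already established, so O(¬reboot_node).
From O(¬reboot_node) and premise 7, O(¬reboot_node → seal_license), we obtain O(seal_license).
The contrapositive of premise 3 (O(¬release_detainee → ¬seal_license)) is O(seal_license → release_detainee), and O(seal_license) is already established, so O(release_detainee).
Premises 1, 2, 4, 8, 10 do not contribute to this derivation.
So O(release_detainee) holds, i.e. F(¬release_detainee). The claim follows.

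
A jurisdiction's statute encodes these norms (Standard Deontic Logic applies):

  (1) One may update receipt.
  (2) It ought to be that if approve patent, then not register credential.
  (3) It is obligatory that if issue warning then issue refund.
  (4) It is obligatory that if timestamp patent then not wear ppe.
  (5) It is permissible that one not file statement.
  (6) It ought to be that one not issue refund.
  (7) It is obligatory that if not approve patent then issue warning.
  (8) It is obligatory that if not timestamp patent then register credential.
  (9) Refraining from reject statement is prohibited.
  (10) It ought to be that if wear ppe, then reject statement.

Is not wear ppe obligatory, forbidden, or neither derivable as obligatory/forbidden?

From premise 6 we have O(¬issue_refund).
Premise 3, O(issue_warning → issue_refund), contraposes to O(¬issue_refund → ¬issue_warning); with O(¬issue_refund) we get O(¬issue_warning).
Premise 7, O(¬approve_patent → issue_warning), contraposes to O(¬issue_warning → approve_patent); with O(¬issue_warning) we get O(approve_patent).
From O(approve_patent) and premise 2, O(approve_patent → ¬register_credential), we obtain O(¬register_credential).
The contrapositive of premise 8 (O(¬timestamp_patent → register_credential)) is O(¬register_credential → timestamp_patent), and O(¬register_credential) is already established, so O(timestamp_patent).
With premise 4, O(timestamp_patent → ¬wear_ppe), the K-axiom yields O(¬wear_ppe).
Premises 1, 5, 9, 10 do not contribute to this derivation.
Hence ¬wear_ppe is obligatory.

Obligatory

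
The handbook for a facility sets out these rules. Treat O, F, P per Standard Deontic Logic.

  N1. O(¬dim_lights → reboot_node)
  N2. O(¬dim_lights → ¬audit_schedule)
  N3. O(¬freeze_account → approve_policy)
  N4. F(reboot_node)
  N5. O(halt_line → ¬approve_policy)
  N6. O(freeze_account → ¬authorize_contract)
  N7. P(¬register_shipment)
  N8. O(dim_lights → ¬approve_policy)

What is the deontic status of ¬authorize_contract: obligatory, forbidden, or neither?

Obligatory

Premise 4 is F(reboot_node), i.e. O(¬reboot_node).
Premise 1, O(¬dim_lights → reboot_node), contraposes to O(¬reboot_node → dim_lights); with O(¬reboot_node) we get O(dim_lights).
With premise 8, O(dim_lights → ¬approve_policy), the K-axiom yields O(¬approve_policy).
Premise 3, O(¬freeze_account → approve_policy), contraposes to O(¬approve_policy → freeze_account); with O(¬approve_policy) we get O(freeze_account).
Applying K to premise 6 (O(freeze_account → ¬authorize_contract)) and O(freeze_account) yields O(¬authorize_contract).
Premises 2, 5, 7 do not contribute to this derivation.
Hence ¬authorize_contract is obligatory.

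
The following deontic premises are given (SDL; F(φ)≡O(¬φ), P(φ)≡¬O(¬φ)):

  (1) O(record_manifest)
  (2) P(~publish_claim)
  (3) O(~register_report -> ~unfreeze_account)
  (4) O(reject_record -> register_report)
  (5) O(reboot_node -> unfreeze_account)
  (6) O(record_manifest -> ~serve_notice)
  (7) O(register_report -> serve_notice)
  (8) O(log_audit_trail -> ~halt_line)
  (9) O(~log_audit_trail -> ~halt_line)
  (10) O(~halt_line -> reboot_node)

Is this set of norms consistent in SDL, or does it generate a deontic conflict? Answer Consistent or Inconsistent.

Inconsistent

Premises 9 and 8 cover both cases: O(~log_audit_trail -> ~halt_line) and O(log_audit_trail -> ~halt_line). Since ~log_audit_trail ∨ log_audit_trail is a tautology, O(~halt_line) follows.
Applying K to premise 10 (O(~halt_line -> reboot_node)) and O(~halt_line) yields O(reboot_node).
Premise 5 is O(reboot_node -> unfreeze_account); since O(reboot_node), deontic closure gives O(unfreeze_account).
Premise 3, O(~register_report -> ~unfreeze_account), contraposes to O(unfreeze_account -> register_report); with O(unfreeze_account) we get O(register_report).
Applying K to premise 7 (O(register_report -> serve_notice)) and O(register_report) yields O(serve_notice).
Premise 6, O(record_manifest -> ~serve_notice), contraposes to O(serve_notice -> ~record_manifest); with O(serve_notice) we get O(~record_manifest).
But premise 1 directly asserts O(record_manifest).
We now have both O(~record_manifest) and O(record_manifest) — record_manifest is simultaneously obligatory and forbidden, violating the D-axiom.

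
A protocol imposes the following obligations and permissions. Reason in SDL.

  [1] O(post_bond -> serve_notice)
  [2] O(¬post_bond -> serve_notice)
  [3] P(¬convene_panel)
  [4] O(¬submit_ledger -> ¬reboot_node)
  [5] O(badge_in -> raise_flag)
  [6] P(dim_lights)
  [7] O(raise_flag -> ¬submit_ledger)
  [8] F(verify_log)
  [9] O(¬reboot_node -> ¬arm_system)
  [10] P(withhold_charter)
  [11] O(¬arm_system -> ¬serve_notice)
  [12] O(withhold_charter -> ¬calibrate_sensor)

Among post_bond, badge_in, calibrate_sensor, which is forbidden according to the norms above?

badge_in

Premises 2 and 1 cover both cases: O(¬post_bond -> serve_notice) and O(post_bond -> serve_notice). Since ¬post_bond ∨ post_bond is a tautology, O(serve_notice) follows.
Premise 11, O(¬arm_system -> ¬serve_notice), contraposes to O(serve_notice -> arm_system); with O(serve_notice) we get O(arm_system).
Premise 9 is O(¬reboot_node -> ¬arm_system); contrapositively O(arm_system -> reboot_node). Since O(arm_system) holds, K gives O(reboot_node).
Premise 4, O(¬submit_ledger -> ¬reboot_node), contraposes to O(reboot_node -> submit_ledger); with O(reboot_node) we get O(submit_ledger).
Premise 7, O(raise_flag -> ¬submit_ledger), contraposes to O(submit_ledger -> ¬raise_flag); with O(submit_ledger) we get O(¬raise_flag).
Premise 5, O(badge_in -> raise_flag), contraposes to O(¬raise_flag -> ¬badge_in); with O(¬raise_flag) we get O(¬badge_in).
So O(¬badge_in) holds, i.e. badge_in is forbidden. None of the other listed options is forbidden under the premises.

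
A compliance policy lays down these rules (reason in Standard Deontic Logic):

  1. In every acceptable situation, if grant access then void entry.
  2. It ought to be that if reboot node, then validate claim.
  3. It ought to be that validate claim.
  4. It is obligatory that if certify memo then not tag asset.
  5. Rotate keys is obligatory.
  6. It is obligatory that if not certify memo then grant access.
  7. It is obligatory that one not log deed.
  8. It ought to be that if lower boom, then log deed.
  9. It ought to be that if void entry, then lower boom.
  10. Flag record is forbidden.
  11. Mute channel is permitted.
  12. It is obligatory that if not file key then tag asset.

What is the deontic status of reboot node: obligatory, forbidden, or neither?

Premise 2 is O(reboot_node → validate_claim); even if O(validate_claim) held, inferring O(reboot_node) would be affirming the consequent — invalid.
No premise or chain of K-axiom applications forces O(reboot_node), and none forces O(¬reboot_node). So reboot_node is neither obligatory nor forbidden under these norms.

Neither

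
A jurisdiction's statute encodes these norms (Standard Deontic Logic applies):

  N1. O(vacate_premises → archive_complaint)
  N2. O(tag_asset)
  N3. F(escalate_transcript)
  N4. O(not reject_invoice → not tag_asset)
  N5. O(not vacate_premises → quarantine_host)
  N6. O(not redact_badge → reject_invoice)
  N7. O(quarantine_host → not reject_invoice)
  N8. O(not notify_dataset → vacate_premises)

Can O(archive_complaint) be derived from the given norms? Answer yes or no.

Premise 2 gives O(tag_asset).
Premise 4 is O(not reject_invoice → not tag_asset); contrapositively O(tag_asset → reject_invoice). Since O(tag_asset) holds, K gives O(reject_invoice).
Premise 7, O(quarantine_host → not reject_invoice), contraposes to O(reject_invoice → not quarantine_host); with O(reject_invoice) we get O(not quarantine_host).
Premise 5 is O(not vacate_premises → quarantine_host); contrapositively O(not quarantine_host → vacate_premises). Since O(not quarantine_host) holds, K gives O(vacate_premises).
Applying K to premise 1 (O(vacate_premises → archive_complaint)) and O(vacate_premises) yields O(archive_complaint).
Premises 3, 6, 8 do not contribute to this derivation.
So O(archive_complaint) follows.

Yes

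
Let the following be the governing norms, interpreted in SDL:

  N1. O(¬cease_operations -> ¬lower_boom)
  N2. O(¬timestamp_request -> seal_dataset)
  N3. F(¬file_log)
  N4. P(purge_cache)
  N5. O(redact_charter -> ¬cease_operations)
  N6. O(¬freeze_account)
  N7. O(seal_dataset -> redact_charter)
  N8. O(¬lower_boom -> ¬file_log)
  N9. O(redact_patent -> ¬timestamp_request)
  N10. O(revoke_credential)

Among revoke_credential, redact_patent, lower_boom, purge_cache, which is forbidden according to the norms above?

Premise 3, F(¬file_log), is equivalent to O(file_log).
Premise 8 is O(¬lower_boom -> ¬file_log); contrapositively O(file_log -> lower_boom). Since O(file_log) holds, K gives O(lower_boom).
The contrapositive of premise 1 (O(¬cease_operations -> ¬lower_boom)) is O(lower_boom -> cease_operations), and O(lower_boom) is already established, so O(cease_operations).
Premise 5 is O(redact_charter -> ¬cease_operations); contrapositively O(cease_operations -> ¬redact_charter). Since O(cease_operations) holds, K gives O(¬redact_charter).
Premise 7 is O(seal_dataset -> redact_charter); contrapositively O(¬redact_charter -> ¬seal_dataset). Since O(¬redact_charter) holds, K gives O(¬seal_dataset).
Premise 2 is O(¬timestamp_request -> seal_dataset); contrapositively O(¬seal_dataset -> timestamp_request). Since O(¬seal_dataset) holds, K gives O(timestamp_request).
Premise 9, O(redact_patent -> ¬timestamp_request), contraposes to O(timestamp_request -> ¬redact_patent); with O(timestamp_request) we get O(¬redact_patent).
So O(¬redact_patent) holds, i.e. redact_patent is forbidden. None of the other listed options is forbidden under the premises.

redact_patent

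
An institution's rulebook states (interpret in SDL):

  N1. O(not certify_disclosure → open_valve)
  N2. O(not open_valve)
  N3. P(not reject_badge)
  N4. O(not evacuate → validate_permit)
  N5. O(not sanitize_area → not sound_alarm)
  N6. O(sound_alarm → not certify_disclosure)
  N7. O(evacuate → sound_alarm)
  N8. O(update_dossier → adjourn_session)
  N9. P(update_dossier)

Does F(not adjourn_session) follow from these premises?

Premise 8 is O(update_dossier → adjourn_session), but O(update_dossier) is not derivable from the premises (the permission P(update_dossier) asserts only not O(not update_dossier), not O(update_dossier)), so it does not yield O(adjourn_session).
No other premise forces O(adjourn_session). An ideal world satisfying every premise can still have not adjourn_session true, so F(not adjourn_session) is not derivable.

No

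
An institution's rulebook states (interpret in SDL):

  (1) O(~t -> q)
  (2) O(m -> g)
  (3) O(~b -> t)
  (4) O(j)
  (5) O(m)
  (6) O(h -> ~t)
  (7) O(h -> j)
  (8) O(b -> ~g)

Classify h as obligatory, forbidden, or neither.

Premise 5 states O(m) outright.
Premise 2 is O(m -> g); since O(m), deontic closure gives O(g).
The contrapositive of premise 8 (O(b -> ~g)) is O(g -> ~b), and O(g) is already established, so O(~b).
Applying K to premise 3 (O(~b -> t)) and O(~b) yields O(t).
Premise 6, O(h -> ~t), contraposes to O(t -> ~h); with O(t) we get O(~h).
Premises 1, 4, 7 do not contribute to this derivation.
Thus O(~h), which is F(h): h is forbidden.

Forbidden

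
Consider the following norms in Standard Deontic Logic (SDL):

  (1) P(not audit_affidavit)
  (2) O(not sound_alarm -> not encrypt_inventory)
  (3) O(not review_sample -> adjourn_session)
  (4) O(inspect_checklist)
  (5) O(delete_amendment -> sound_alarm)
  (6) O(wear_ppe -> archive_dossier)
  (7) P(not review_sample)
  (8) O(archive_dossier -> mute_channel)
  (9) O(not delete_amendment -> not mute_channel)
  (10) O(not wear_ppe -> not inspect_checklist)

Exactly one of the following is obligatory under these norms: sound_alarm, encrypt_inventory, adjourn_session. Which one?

sound_alarm

From premise 4 we have O(inspect_checklist).
Premise 10 is O(not wear_ppe -> not inspect_checklist); contrapositively O(inspect_checklist -> wear_ppe). Since O(inspect_checklist) holds, K gives O(wear_ppe).
Applying K to premise 6 (O(wear_ppe -> archive_dossier)) and O(wear_ppe) yields O(archive_dossier).
Applying K to premise 8 (O(archive_dossier -> mute_channel)) and O(archive_dossier) yields O(mute_channel).
Premise 9 is O(not delete_amendment -> not mute_channel); contrapositively O(mute_channel -> delete_amendment). Since O(mute_channel) holds, K gives O(delete_amendment).
With premise 5, O(delete_amendment -> sound_alarm), the K-axiom yields O(sound_alarm).
So O(sound_alarm) holds — sound_alarm is obligatory. None of the other listed options is made obligatory by any chain of premises.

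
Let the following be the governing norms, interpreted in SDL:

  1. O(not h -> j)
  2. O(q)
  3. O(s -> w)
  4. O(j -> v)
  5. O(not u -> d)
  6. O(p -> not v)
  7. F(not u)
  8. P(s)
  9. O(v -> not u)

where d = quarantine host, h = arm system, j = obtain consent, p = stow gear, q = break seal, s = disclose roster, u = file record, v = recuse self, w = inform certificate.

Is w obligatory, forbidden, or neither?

Neither

Premise 3 is O(s -> w), but O(s) is not derivable from the premises (the permission P(s) asserts only not O(not s), not O(s)), so it does not yield O(w).
No premise or chain of K-axiom applications forces O(w), and none forces O(not w). So w is neither obligatory nor forbidden under these norms.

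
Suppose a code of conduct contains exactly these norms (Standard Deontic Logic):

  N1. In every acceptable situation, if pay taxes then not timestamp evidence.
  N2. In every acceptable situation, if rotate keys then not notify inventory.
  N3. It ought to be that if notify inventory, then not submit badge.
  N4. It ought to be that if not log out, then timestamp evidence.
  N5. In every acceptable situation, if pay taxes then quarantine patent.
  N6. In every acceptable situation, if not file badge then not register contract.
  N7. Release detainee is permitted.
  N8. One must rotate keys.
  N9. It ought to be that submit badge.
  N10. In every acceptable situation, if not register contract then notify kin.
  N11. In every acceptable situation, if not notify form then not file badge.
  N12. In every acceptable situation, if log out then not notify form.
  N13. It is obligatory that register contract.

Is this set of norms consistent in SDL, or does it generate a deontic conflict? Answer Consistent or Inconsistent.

Consistent

Premise 3 is O(notify_inventory → ¬submit_badge), but O(notify_inventory) is not derivable from the premises, so it does not yield O(¬submit_badge).
So O(¬submit_badge) is not derivable, and the apparent clash with O(submit_badge) does not arise.
A world satisfying every obligation exists (e.g. file_badge=true, log_out=false, notify_form=true, notify_inventory=false, notify_kin=false, pay_taxes=false, quarantine_patent=false, register_contract=true, release_detainee=false, rotate_keys=true, submit_badge=true, timestamp_evidence=true); no atom is both obligatory and forbidden, so the set is consistent.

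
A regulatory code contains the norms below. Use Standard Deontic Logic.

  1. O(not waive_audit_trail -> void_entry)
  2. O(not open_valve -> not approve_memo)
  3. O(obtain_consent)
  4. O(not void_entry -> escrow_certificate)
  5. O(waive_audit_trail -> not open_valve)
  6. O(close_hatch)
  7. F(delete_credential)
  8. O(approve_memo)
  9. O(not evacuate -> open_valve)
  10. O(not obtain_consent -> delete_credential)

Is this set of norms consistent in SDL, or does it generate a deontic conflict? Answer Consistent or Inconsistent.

Consistent

Premise 10 is O(not obtain_consent -> delete_credential), but O(not obtain_consent) is not derivable from the premises, so it does not yield O(delete_credential).
So O(delete_credential) is not derivable, and the apparent clash with O(not delete_credential) does not arise.
A world satisfying every obligation exists (e.g. approve_memo=true, close_hatch=true, delete_credential=false, escrow_certificate=false, evacuate=false, obtain_consent=true, open_valve=true, void_entry=true, waive_audit_trail=false); no atom is both obligatory and forbidden, so the set is consistent.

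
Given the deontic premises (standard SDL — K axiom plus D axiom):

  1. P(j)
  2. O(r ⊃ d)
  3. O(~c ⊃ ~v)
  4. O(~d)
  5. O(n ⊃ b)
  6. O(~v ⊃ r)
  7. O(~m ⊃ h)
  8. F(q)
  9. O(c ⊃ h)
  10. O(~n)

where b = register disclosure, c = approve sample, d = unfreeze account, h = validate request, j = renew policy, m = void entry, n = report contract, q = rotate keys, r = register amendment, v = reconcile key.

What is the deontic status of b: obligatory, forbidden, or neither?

Premise 5 is O(n ⊃ b), but O(n) is not derivable from the premises, so it does not yield O(b).
No premise or chain of K-axiom applications forces O(b), and none forces O(~b). So b is neither obligatory nor forbidden under these norms.

Neither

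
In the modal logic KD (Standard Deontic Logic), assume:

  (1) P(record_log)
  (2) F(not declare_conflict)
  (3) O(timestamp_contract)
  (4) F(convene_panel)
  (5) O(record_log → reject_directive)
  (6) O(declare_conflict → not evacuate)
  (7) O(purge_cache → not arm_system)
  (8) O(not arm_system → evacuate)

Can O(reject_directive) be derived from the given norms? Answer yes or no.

Premise 5 is O(record_log → reject_directive), but O(record_log) is not derivable from the premises (the permission P(record_log) asserts only not O(not record_log), not O(record_log)), so it does not yield O(reject_directive).
No other premise forces O(reject_directive). An ideal world satisfying every premise can still have reject_directive false, so O(reject_directive) is not derivable.

No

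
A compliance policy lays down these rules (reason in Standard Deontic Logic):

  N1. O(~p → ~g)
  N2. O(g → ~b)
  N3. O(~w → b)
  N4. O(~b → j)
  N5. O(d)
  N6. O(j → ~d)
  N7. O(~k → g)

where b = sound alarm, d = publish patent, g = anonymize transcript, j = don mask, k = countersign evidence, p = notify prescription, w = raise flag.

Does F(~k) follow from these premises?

From premise 5 we have O(d).
Premise 6, O(j → ~d), contraposes to O(d → ~j); with O(d) we get O(~j).
The contrapositive of premise 4 (O(~b → j)) is O(~j → b), and O(~j) is already established, so O(b).
Premise 2, O(g → ~b), contraposes to O(b → ~g); with O(b) we get O(~g).
The contrapositive of premise 7 (O(~k → g)) is O(~g → k), and O(~g) is already established, so O(k).
Premises 1, 3 do not contribute to this derivation.
So O(k) holds, i.e. F(~k). The claim follows.

Yes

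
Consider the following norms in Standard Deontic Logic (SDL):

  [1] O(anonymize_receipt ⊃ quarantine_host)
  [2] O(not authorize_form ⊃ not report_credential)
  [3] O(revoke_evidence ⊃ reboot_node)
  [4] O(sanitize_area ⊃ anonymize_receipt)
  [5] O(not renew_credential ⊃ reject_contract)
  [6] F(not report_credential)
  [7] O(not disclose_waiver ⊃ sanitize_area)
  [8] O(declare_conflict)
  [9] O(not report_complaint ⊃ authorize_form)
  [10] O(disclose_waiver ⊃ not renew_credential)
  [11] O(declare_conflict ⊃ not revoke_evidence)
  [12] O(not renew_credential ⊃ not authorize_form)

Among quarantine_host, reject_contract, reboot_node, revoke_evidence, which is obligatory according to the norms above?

F(not report_credential) at premise 6 means O(report_credential).
Premise 2 is O(not authorize_form ⊃ not report_credential); contrapositively O(report_credential ⊃ authorize_form). Since O(report_credential) holds, K gives O(authorize_form).
Premise 12, O(not renew_credential ⊃ not authorize_form), contraposes to O(authorize_form ⊃ renew_credential); with O(authorize_form) we get O(renew_credential).
Premise 10 is O(disclose_waiver ⊃ not renew_credential); contrapositively O(renew_credential ⊃ not disclose_waiver). Since O(renew_credential) holds, K gives O(not disclose_waiver).
With premise 7, O(not disclose_waiver ⊃ sanitize_area), the K-axiom yields O(sanitize_area).
From O(sanitize_area) and premise 4, O(sanitize_area ⊃ anonymize_receipt), we obtain O(anonymize_receipt).
With premise 1, O(anonymize_receipt ⊃ quarantine_host), the K-axiom yields O(quarantine_host).
So O(quarantine_host) holds — quarantine_host is obligatory. None of the other listed options is made obligatory by any chain of premises.

quarantine_host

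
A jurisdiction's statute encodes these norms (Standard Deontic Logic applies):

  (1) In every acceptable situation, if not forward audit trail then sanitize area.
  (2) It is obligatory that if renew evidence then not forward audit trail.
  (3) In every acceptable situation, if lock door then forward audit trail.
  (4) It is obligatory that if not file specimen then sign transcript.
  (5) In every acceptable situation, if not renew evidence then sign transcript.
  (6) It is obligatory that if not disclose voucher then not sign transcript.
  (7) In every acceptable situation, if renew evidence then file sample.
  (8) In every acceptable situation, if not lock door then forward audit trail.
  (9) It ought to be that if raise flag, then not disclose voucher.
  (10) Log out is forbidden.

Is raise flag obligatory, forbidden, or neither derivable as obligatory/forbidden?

Premises 8 and 3 cover both cases: O(¬lock_door → forward_audit_trail) and O(lock_door → forward_audit_trail). Since ¬lock_door ∨ lock_door is a tautology, O(forward_audit_trail) follows.
Premise 2 is O(renew_evidence → ¬forward_audit_trail); contrapositively O(forward_audit_trail → ¬renew_evidence). Since O(forward_audit_trail) holds, K gives O(¬renew_evidence).
With premise 5, O(¬renew_evidence → sign_transcript), the K-axiom yields O(sign_transcript).
The contrapositive of premise 6 (O(¬disclose_voucher → ¬sign_transcript)) is O(sign_transcript → disclose_voucher), and O(sign_transcript) is already established, so O(disclose_voucher).
Premise 9 is O(raise_flag → ¬disclose_voucher); contrapositively O(disclose_voucher → ¬raise_flag). Since O(disclose_voucher) holds, K gives O(¬raise_flag).
Premises 1, 4, 7, 10 do not contribute to this derivation.
Thus O(¬raise_flag), which is F(raise_flag): raise_flag is forbidden.

Forbidden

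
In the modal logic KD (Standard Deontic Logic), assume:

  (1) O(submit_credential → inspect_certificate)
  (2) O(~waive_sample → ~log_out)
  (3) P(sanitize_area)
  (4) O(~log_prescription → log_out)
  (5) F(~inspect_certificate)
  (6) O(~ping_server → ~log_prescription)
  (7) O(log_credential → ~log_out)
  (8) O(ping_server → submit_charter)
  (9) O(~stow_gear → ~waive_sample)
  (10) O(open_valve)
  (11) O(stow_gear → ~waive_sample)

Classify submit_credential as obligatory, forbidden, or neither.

Neither

Premise 1 is O(submit_credential → inspect_certificate); even if O(inspect_certificate) held, inferring O(submit_credential) would be affirming the consequent — invalid.
No premise or chain of K-axiom applications forces O(submit_credential), and none forces O(~submit_credential). So submit_credential is neither obligatory nor forbidden under these norms.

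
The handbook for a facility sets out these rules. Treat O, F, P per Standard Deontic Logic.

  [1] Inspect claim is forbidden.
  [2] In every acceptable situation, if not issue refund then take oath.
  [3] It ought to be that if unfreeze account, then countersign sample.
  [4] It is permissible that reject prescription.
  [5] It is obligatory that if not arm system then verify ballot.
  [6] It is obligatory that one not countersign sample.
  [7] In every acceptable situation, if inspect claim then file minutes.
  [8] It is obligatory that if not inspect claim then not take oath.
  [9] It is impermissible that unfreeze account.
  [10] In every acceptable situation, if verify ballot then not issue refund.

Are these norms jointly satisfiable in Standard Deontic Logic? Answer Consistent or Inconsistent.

Consistent

Premise 3 is O(unfreeze_account → countersign_sample), but O(unfreeze_account) is not derivable from the premises, so it does not yield O(countersign_sample).
So O(countersign_sample) is not derivable, and the apparent clash with O(¬countersign_sample) does not arise.
A world satisfying every obligation exists (e.g. arm_system=true, countersign_sample=false, file_minutes=false, inspect_claim=false, issue_refund=true, reject_prescription=false, take_oath=false, unfreeze_account=false, verify_ballot=false); no atom is both obligatory and forbidden, so the set is consistent.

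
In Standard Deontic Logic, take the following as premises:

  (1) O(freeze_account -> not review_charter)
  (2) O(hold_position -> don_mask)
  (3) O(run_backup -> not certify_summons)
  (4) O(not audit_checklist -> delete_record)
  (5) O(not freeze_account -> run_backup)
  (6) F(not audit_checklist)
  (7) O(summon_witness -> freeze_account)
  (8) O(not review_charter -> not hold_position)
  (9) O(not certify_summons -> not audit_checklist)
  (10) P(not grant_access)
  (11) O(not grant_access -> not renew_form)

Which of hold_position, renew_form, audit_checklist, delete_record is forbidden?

Premise 6 is F(not audit_checklist), i.e. O(audit_checklist).
Premise 9, O(not certify_summons -> not audit_checklist), contraposes to O(audit_checklist -> certify_summons); with O(audit_checklist) we get O(certify_summons).
Premise 3 is O(run_backup -> not certify_summons); contrapositively O(certify_summons -> not run_backup). Since O(certify_summons) holds, K gives O(not run_backup).
Premise 5 is O(not freeze_account -> run_backup); contrapositively O(not run_backup -> freeze_account). Since O(not run_backup) holds, K gives O(freeze_account).
Premise 1 is O(freeze_account -> not review_charter); since O(freeze_account), deontic closure gives O(not review_charter).
Applying K to premise 8 (O(not review_charter -> not hold_position)) and O(not review_charter) yields O(not hold_position).
So O(not hold_position) holds, i.e. hold_position is forbidden. None of the other listed options is forbidden under the premises.

hold_position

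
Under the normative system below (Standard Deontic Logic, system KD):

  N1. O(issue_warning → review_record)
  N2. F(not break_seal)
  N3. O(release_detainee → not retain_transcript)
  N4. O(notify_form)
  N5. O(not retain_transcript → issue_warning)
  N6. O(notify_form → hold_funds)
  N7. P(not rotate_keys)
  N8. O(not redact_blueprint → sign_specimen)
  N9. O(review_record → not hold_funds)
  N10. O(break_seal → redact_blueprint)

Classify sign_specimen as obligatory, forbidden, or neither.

Neither

Premise 8 is O(not redact_blueprint → sign_specimen), but O(not redact_blueprint) is not derivable from the premises, so it does not yield O(sign_specimen).
No premise or chain of K-axiom applications forces O(sign_specimen), and none forces O(not sign_specimen). So sign_specimen is neither obligatory nor forbidden under these norms.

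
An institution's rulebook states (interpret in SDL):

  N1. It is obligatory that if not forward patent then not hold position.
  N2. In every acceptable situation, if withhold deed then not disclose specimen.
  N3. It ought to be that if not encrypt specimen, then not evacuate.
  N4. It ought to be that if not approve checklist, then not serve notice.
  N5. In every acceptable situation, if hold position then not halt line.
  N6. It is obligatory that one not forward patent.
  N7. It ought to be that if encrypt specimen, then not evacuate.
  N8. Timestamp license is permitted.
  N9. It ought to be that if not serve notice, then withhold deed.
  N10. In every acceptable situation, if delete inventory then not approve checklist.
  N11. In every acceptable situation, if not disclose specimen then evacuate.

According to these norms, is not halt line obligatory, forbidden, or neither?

Neither

Premise 5 is O(hold_position → ¬halt_line), but O(hold_position) is not derivable from the premises, so it does not yield O(¬halt_line).
No premise or chain of K-axiom applications forces O(¬halt_line), and none forces O(halt_line). So ¬halt_line is neither obligatory nor forbidden under these norms.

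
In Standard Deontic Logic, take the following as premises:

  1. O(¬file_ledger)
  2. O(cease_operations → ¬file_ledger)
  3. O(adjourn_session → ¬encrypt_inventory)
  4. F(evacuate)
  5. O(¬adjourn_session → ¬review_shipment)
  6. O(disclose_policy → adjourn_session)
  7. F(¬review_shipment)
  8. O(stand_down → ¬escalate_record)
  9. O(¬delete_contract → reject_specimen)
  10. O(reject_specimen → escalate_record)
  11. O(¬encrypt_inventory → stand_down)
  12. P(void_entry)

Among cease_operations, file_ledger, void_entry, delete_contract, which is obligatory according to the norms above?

delete_contract

Premise 7 is F(¬review_shipment), i.e. O(review_shipment).
Premise 5, O(¬adjourn_session → ¬review_shipment), contraposes to O(review_shipment → adjourn_session); with O(review_shipment) we get O(adjourn_session).
Premise 3 is O(adjourn_session → ¬encrypt_inventory); since O(adjourn_session), deontic closure gives O(¬encrypt_inventory).
Premise 11 is O(¬encrypt_inventory → stand_down); since O(¬encrypt_inventory), deontic closure gives O(stand_down).
With premise 8, O(stand_down → ¬escalate_record), the K-axiom yields O(¬escalate_record).
Premise 10 is O(reject_specimen → escalate_record); contrapositively O(¬escalate_record → ¬reject_specimen). Since O(¬escalate_record) holds, K gives O(¬reject_specimen).
Premise 9, O(¬delete_contract → reject_specimen), contraposes to O(¬reject_specimen → delete_contract); with O(¬reject_specimen) we get O(delete_contract).
So O(delete_contract) holds — delete_contract is obligatory. None of the other listed options is made obligatory by any chain of premises.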